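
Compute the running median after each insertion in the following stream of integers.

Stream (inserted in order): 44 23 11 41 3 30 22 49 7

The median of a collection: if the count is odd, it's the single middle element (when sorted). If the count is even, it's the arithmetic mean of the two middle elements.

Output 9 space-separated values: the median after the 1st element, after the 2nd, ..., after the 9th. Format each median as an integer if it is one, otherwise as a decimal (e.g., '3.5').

Answer: 44 33.5 23 32 23 26.5 23 26.5 23

Derivation:
Step 1: insert 44 -> lo=[44] (size 1, max 44) hi=[] (size 0) -> median=44
Step 2: insert 23 -> lo=[23] (size 1, max 23) hi=[44] (size 1, min 44) -> median=33.5
Step 3: insert 11 -> lo=[11, 23] (size 2, max 23) hi=[44] (size 1, min 44) -> median=23
Step 4: insert 41 -> lo=[11, 23] (size 2, max 23) hi=[41, 44] (size 2, min 41) -> median=32
Step 5: insert 3 -> lo=[3, 11, 23] (size 3, max 23) hi=[41, 44] (size 2, min 41) -> median=23
Step 6: insert 30 -> lo=[3, 11, 23] (size 3, max 23) hi=[30, 41, 44] (size 3, min 30) -> median=26.5
Step 7: insert 22 -> lo=[3, 11, 22, 23] (size 4, max 23) hi=[30, 41, 44] (size 3, min 30) -> median=23
Step 8: insert 49 -> lo=[3, 11, 22, 23] (size 4, max 23) hi=[30, 41, 44, 49] (size 4, min 30) -> median=26.5
Step 9: insert 7 -> lo=[3, 7, 11, 22, 23] (size 5, max 23) hi=[30, 41, 44, 49] (size 4, min 30) -> median=23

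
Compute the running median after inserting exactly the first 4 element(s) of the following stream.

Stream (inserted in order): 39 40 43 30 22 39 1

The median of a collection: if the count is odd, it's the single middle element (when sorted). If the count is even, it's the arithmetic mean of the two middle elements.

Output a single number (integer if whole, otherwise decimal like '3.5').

Answer: 39.5

Derivation:
Step 1: insert 39 -> lo=[39] (size 1, max 39) hi=[] (size 0) -> median=39
Step 2: insert 40 -> lo=[39] (size 1, max 39) hi=[40] (size 1, min 40) -> median=39.5
Step 3: insert 43 -> lo=[39, 40] (size 2, max 40) hi=[43] (size 1, min 43) -> median=40
Step 4: insert 30 -> lo=[30, 39] (size 2, max 39) hi=[40, 43] (size 2, min 40) -> median=39.5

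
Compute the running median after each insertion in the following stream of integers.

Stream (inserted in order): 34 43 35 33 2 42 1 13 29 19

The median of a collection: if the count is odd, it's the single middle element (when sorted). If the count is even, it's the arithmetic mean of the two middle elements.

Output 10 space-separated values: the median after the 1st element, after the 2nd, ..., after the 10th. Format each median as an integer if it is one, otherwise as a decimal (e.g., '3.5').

Step 1: insert 34 -> lo=[34] (size 1, max 34) hi=[] (size 0) -> median=34
Step 2: insert 43 -> lo=[34] (size 1, max 34) hi=[43] (size 1, min 43) -> median=38.5
Step 3: insert 35 -> lo=[34, 35] (size 2, max 35) hi=[43] (size 1, min 43) -> median=35
Step 4: insert 33 -> lo=[33, 34] (size 2, max 34) hi=[35, 43] (size 2, min 35) -> median=34.5
Step 5: insert 2 -> lo=[2, 33, 34] (size 3, max 34) hi=[35, 43] (size 2, min 35) -> median=34
Step 6: insert 42 -> lo=[2, 33, 34] (size 3, max 34) hi=[35, 42, 43] (size 3, min 35) -> median=34.5
Step 7: insert 1 -> lo=[1, 2, 33, 34] (size 4, max 34) hi=[35, 42, 43] (size 3, min 35) -> median=34
Step 8: insert 13 -> lo=[1, 2, 13, 33] (size 4, max 33) hi=[34, 35, 42, 43] (size 4, min 34) -> median=33.5
Step 9: insert 29 -> lo=[1, 2, 13, 29, 33] (size 5, max 33) hi=[34, 35, 42, 43] (size 4, min 34) -> median=33
Step 10: insert 19 -> lo=[1, 2, 13, 19, 29] (size 5, max 29) hi=[33, 34, 35, 42, 43] (size 5, min 33) -> median=31

Answer: 34 38.5 35 34.5 34 34.5 34 33.5 33 31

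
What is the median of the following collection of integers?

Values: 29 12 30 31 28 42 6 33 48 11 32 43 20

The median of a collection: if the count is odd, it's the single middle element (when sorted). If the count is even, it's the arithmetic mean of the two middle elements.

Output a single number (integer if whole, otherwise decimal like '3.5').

Answer: 30

Derivation:
Step 1: insert 29 -> lo=[29] (size 1, max 29) hi=[] (size 0) -> median=29
Step 2: insert 12 -> lo=[12] (size 1, max 12) hi=[29] (size 1, min 29) -> median=20.5
Step 3: insert 30 -> lo=[12, 29] (size 2, max 29) hi=[30] (size 1, min 30) -> median=29
Step 4: insert 31 -> lo=[12, 29] (size 2, max 29) hi=[30, 31] (size 2, min 30) -> median=29.5
Step 5: insert 28 -> lo=[12, 28, 29] (size 3, max 29) hi=[30, 31] (size 2, min 30) -> median=29
Step 6: insert 42 -> lo=[12, 28, 29] (size 3, max 29) hi=[30, 31, 42] (size 3, min 30) -> median=29.5
Step 7: insert 6 -> lo=[6, 12, 28, 29] (size 4, max 29) hi=[30, 31, 42] (size 3, min 30) -> median=29
Step 8: insert 33 -> lo=[6, 12, 28, 29] (size 4, max 29) hi=[30, 31, 33, 42] (size 4, min 30) -> median=29.5
Step 9: insert 48 -> lo=[6, 12, 28, 29, 30] (size 5, max 30) hi=[31, 33, 42, 48] (size 4, min 31) -> median=30
Step 10: insert 11 -> lo=[6, 11, 12, 28, 29] (size 5, max 29) hi=[30, 31, 33, 42, 48] (size 5, min 30) -> median=29.5
Step 11: insert 32 -> lo=[6, 11, 12, 28, 29, 30] (size 6, max 30) hi=[31, 32, 33, 42, 48] (size 5, min 31) -> median=30
Step 12: insert 43 -> lo=[6, 11, 12, 28, 29, 30] (size 6, max 30) hi=[31, 32, 33, 42, 43, 48] (size 6, min 31) -> median=30.5
Step 13: insert 20 -> lo=[6, 11, 12, 20, 28, 29, 30] (size 7, max 30) hi=[31, 32, 33, 42, 43, 48] (size 6, min 31) -> median=30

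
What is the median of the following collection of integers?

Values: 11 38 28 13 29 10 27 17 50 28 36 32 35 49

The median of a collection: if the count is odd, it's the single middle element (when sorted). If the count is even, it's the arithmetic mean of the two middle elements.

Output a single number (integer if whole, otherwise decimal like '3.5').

Step 1: insert 11 -> lo=[11] (size 1, max 11) hi=[] (size 0) -> median=11
Step 2: insert 38 -> lo=[11] (size 1, max 11) hi=[38] (size 1, min 38) -> median=24.5
Step 3: insert 28 -> lo=[11, 28] (size 2, max 28) hi=[38] (size 1, min 38) -> median=28
Step 4: insert 13 -> lo=[11, 13] (size 2, max 13) hi=[28, 38] (size 2, min 28) -> median=20.5
Step 5: insert 29 -> lo=[11, 13, 28] (size 3, max 28) hi=[29, 38] (size 2, min 29) -> median=28
Step 6: insert 10 -> lo=[10, 11, 13] (size 3, max 13) hi=[28, 29, 38] (size 3, min 28) -> median=20.5
Step 7: insert 27 -> lo=[10, 11, 13, 27] (size 4, max 27) hi=[28, 29, 38] (size 3, min 28) -> median=27
Step 8: insert 17 -> lo=[10, 11, 13, 17] (size 4, max 17) hi=[27, 28, 29, 38] (size 4, min 27) -> median=22
Step 9: insert 50 -> lo=[10, 11, 13, 17, 27] (size 5, max 27) hi=[28, 29, 38, 50] (size 4, min 28) -> median=27
Step 10: insert 28 -> lo=[10, 11, 13, 17, 27] (size 5, max 27) hi=[28, 28, 29, 38, 50] (size 5, min 28) -> median=27.5
Step 11: insert 36 -> lo=[10, 11, 13, 17, 27, 28] (size 6, max 28) hi=[28, 29, 36, 38, 50] (size 5, min 28) -> median=28
Step 12: insert 32 -> lo=[10, 11, 13, 17, 27, 28] (size 6, max 28) hi=[28, 29, 32, 36, 38, 50] (size 6, min 28) -> median=28
Step 13: insert 35 -> lo=[10, 11, 13, 17, 27, 28, 28] (size 7, max 28) hi=[29, 32, 35, 36, 38, 50] (size 6, min 29) -> median=28
Step 14: insert 49 -> lo=[10, 11, 13, 17, 27, 28, 28] (size 7, max 28) hi=[29, 32, 35, 36, 38, 49, 50] (size 7, min 29) -> median=28.5

Answer: 28.5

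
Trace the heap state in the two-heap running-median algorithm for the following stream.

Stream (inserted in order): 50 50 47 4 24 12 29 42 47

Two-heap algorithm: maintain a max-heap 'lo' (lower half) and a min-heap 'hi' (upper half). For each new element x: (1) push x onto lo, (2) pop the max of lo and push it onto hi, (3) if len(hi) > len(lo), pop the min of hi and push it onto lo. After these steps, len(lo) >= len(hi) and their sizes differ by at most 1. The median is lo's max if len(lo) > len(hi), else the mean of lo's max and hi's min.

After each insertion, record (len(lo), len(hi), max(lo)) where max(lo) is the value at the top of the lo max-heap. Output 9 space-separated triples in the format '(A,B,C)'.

Step 1: insert 50 -> lo=[50] hi=[] -> (len(lo)=1, len(hi)=0, max(lo)=50)
Step 2: insert 50 -> lo=[50] hi=[50] -> (len(lo)=1, len(hi)=1, max(lo)=50)
Step 3: insert 47 -> lo=[47, 50] hi=[50] -> (len(lo)=2, len(hi)=1, max(lo)=50)
Step 4: insert 4 -> lo=[4, 47] hi=[50, 50] -> (len(lo)=2, len(hi)=2, max(lo)=47)
Step 5: insert 24 -> lo=[4, 24, 47] hi=[50, 50] -> (len(lo)=3, len(hi)=2, max(lo)=47)
Step 6: insert 12 -> lo=[4, 12, 24] hi=[47, 50, 50] -> (len(lo)=3, len(hi)=3, max(lo)=24)
Step 7: insert 29 -> lo=[4, 12, 24, 29] hi=[47, 50, 50] -> (len(lo)=4, len(hi)=3, max(lo)=29)
Step 8: insert 42 -> lo=[4, 12, 24, 29] hi=[42, 47, 50, 50] -> (len(lo)=4, len(hi)=4, max(lo)=29)
Step 9: insert 47 -> lo=[4, 12, 24, 29, 42] hi=[47, 47, 50, 50] -> (len(lo)=5, len(hi)=4, max(lo)=42)

Answer: (1,0,50) (1,1,50) (2,1,50) (2,2,47) (3,2,47) (3,3,24) (4,3,29) (4,4,29) (5,4,42)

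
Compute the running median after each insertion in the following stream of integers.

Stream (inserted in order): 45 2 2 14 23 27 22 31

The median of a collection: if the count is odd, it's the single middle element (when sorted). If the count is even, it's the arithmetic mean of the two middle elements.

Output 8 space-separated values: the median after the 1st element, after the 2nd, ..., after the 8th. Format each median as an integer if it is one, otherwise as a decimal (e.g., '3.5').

Step 1: insert 45 -> lo=[45] (size 1, max 45) hi=[] (size 0) -> median=45
Step 2: insert 2 -> lo=[2] (size 1, max 2) hi=[45] (size 1, min 45) -> median=23.5
Step 3: insert 2 -> lo=[2, 2] (size 2, max 2) hi=[45] (size 1, min 45) -> median=2
Step 4: insert 14 -> lo=[2, 2] (size 2, max 2) hi=[14, 45] (size 2, min 14) -> median=8
Step 5: insert 23 -> lo=[2, 2, 14] (size 3, max 14) hi=[23, 45] (size 2, min 23) -> median=14
Step 6: insert 27 -> lo=[2, 2, 14] (size 3, max 14) hi=[23, 27, 45] (size 3, min 23) -> median=18.5
Step 7: insert 22 -> lo=[2, 2, 14, 22] (size 4, max 22) hi=[23, 27, 45] (size 3, min 23) -> median=22
Step 8: insert 31 -> lo=[2, 2, 14, 22] (size 4, max 22) hi=[23, 27, 31, 45] (size 4, min 23) -> median=22.5

Answer: 45 23.5 2 8 14 18.5 22 22.5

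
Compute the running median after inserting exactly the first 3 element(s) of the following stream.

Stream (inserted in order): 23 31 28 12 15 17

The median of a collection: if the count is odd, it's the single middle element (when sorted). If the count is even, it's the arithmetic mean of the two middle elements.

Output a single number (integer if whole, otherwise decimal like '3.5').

Answer: 28

Derivation:
Step 1: insert 23 -> lo=[23] (size 1, max 23) hi=[] (size 0) -> median=23
Step 2: insert 31 -> lo=[23] (size 1, max 23) hi=[31] (size 1, min 31) -> median=27
Step 3: insert 28 -> lo=[23, 28] (size 2, max 28) hi=[31] (size 1, min 31) -> median=28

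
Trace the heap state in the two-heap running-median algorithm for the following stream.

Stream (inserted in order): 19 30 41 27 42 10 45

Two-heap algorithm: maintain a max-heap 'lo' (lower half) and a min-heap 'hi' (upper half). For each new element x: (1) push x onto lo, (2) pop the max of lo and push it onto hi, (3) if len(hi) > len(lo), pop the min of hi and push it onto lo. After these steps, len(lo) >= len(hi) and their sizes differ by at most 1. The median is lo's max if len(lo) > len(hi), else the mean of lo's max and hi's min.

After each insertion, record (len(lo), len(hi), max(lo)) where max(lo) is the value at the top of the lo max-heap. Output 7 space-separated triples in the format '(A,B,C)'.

Step 1: insert 19 -> lo=[19] hi=[] -> (len(lo)=1, len(hi)=0, max(lo)=19)
Step 2: insert 30 -> lo=[19] hi=[30] -> (len(lo)=1, len(hi)=1, max(lo)=19)
Step 3: insert 41 -> lo=[19, 30] hi=[41] -> (len(lo)=2, len(hi)=1, max(lo)=30)
Step 4: insert 27 -> lo=[19, 27] hi=[30, 41] -> (len(lo)=2, len(hi)=2, max(lo)=27)
Step 5: insert 42 -> lo=[19, 27, 30] hi=[41, 42] -> (len(lo)=3, len(hi)=2, max(lo)=30)
Step 6: insert 10 -> lo=[10, 19, 27] hi=[30, 41, 42] -> (len(lo)=3, len(hi)=3, max(lo)=27)
Step 7: insert 45 -> lo=[10, 19, 27, 30] hi=[41, 42, 45] -> (len(lo)=4, len(hi)=3, max(lo)=30)

Answer: (1,0,19) (1,1,19) (2,1,30) (2,2,27) (3,2,30) (3,3,27) (4,3,30)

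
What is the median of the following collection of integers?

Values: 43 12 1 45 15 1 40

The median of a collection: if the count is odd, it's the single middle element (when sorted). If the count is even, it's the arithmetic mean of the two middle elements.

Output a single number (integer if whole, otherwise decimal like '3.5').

Answer: 15

Derivation:
Step 1: insert 43 -> lo=[43] (size 1, max 43) hi=[] (size 0) -> median=43
Step 2: insert 12 -> lo=[12] (size 1, max 12) hi=[43] (size 1, min 43) -> median=27.5
Step 3: insert 1 -> lo=[1, 12] (size 2, max 12) hi=[43] (size 1, min 43) -> median=12
Step 4: insert 45 -> lo=[1, 12] (size 2, max 12) hi=[43, 45] (size 2, min 43) -> median=27.5
Step 5: insert 15 -> lo=[1, 12, 15] (size 3, max 15) hi=[43, 45] (size 2, min 43) -> median=15
Step 6: insert 1 -> lo=[1, 1, 12] (size 3, max 12) hi=[15, 43, 45] (size 3, min 15) -> median=13.5
Step 7: insert 40 -> lo=[1, 1, 12, 15] (size 4, max 15) hi=[40, 43, 45] (size 3, min 40) -> median=15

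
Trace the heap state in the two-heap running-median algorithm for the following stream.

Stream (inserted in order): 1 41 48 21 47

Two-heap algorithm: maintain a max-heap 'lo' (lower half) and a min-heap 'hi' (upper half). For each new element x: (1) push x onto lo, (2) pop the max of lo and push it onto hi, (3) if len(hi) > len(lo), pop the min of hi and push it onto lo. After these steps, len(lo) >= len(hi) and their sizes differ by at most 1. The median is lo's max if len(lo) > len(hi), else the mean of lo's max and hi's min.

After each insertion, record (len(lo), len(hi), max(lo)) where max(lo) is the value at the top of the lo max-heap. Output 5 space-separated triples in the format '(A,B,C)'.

Answer: (1,0,1) (1,1,1) (2,1,41) (2,2,21) (3,2,41)

Derivation:
Step 1: insert 1 -> lo=[1] hi=[] -> (len(lo)=1, len(hi)=0, max(lo)=1)
Step 2: insert 41 -> lo=[1] hi=[41] -> (len(lo)=1, len(hi)=1, max(lo)=1)
Step 3: insert 48 -> lo=[1, 41] hi=[48] -> (len(lo)=2, len(hi)=1, max(lo)=41)
Step 4: insert 21 -> lo=[1, 21] hi=[41, 48] -> (len(lo)=2, len(hi)=2, max(lo)=21)
Step 5: insert 47 -> lo=[1, 21, 41] hi=[47, 48] -> (len(lo)=3, len(hi)=2, max(lo)=41)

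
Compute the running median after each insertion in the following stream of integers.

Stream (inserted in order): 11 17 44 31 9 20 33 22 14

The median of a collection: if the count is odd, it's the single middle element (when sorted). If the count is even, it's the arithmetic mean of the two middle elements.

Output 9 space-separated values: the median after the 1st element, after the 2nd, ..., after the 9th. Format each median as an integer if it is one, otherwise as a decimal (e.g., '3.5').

Step 1: insert 11 -> lo=[11] (size 1, max 11) hi=[] (size 0) -> median=11
Step 2: insert 17 -> lo=[11] (size 1, max 11) hi=[17] (size 1, min 17) -> median=14
Step 3: insert 44 -> lo=[11, 17] (size 2, max 17) hi=[44] (size 1, min 44) -> median=17
Step 4: insert 31 -> lo=[11, 17] (size 2, max 17) hi=[31, 44] (size 2, min 31) -> median=24
Step 5: insert 9 -> lo=[9, 11, 17] (size 3, max 17) hi=[31, 44] (size 2, min 31) -> median=17
Step 6: insert 20 -> lo=[9, 11, 17] (size 3, max 17) hi=[20, 31, 44] (size 3, min 20) -> median=18.5
Step 7: insert 33 -> lo=[9, 11, 17, 20] (size 4, max 20) hi=[31, 33, 44] (size 3, min 31) -> median=20
Step 8: insert 22 -> lo=[9, 11, 17, 20] (size 4, max 20) hi=[22, 31, 33, 44] (size 4, min 22) -> median=21
Step 9: insert 14 -> lo=[9, 11, 14, 17, 20] (size 5, max 20) hi=[22, 31, 33, 44] (size 4, min 22) -> median=20

Answer: 11 14 17 24 17 18.5 20 21 20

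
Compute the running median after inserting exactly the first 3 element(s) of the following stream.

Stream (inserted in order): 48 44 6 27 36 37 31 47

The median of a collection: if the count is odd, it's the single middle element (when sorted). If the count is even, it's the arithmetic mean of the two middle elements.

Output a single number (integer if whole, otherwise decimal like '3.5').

Step 1: insert 48 -> lo=[48] (size 1, max 48) hi=[] (size 0) -> median=48
Step 2: insert 44 -> lo=[44] (size 1, max 44) hi=[48] (size 1, min 48) -> median=46
Step 3: insert 6 -> lo=[6, 44] (size 2, max 44) hi=[48] (size 1, min 48) -> median=44

Answer: 44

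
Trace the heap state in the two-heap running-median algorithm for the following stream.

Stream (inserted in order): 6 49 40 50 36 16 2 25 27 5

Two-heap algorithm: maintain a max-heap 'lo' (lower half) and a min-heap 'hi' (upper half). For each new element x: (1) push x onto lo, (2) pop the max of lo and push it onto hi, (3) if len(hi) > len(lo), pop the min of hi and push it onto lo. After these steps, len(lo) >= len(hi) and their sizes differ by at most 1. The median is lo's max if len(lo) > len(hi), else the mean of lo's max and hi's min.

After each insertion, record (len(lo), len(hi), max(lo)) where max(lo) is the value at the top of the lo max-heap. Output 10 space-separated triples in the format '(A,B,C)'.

Step 1: insert 6 -> lo=[6] hi=[] -> (len(lo)=1, len(hi)=0, max(lo)=6)
Step 2: insert 49 -> lo=[6] hi=[49] -> (len(lo)=1, len(hi)=1, max(lo)=6)
Step 3: insert 40 -> lo=[6, 40] hi=[49] -> (len(lo)=2, len(hi)=1, max(lo)=40)
Step 4: insert 50 -> lo=[6, 40] hi=[49, 50] -> (len(lo)=2, len(hi)=2, max(lo)=40)
Step 5: insert 36 -> lo=[6, 36, 40] hi=[49, 50] -> (len(lo)=3, len(hi)=2, max(lo)=40)
Step 6: insert 16 -> lo=[6, 16, 36] hi=[40, 49, 50] -> (len(lo)=3, len(hi)=3, max(lo)=36)
Step 7: insert 2 -> lo=[2, 6, 16, 36] hi=[40, 49, 50] -> (len(lo)=4, len(hi)=3, max(lo)=36)
Step 8: insert 25 -> lo=[2, 6, 16, 25] hi=[36, 40, 49, 50] -> (len(lo)=4, len(hi)=4, max(lo)=25)
Step 9: insert 27 -> lo=[2, 6, 16, 25, 27] hi=[36, 40, 49, 50] -> (len(lo)=5, len(hi)=4, max(lo)=27)
Step 10: insert 5 -> lo=[2, 5, 6, 16, 25] hi=[27, 36, 40, 49, 50] -> (len(lo)=5, len(hi)=5, max(lo)=25)

Answer: (1,0,6) (1,1,6) (2,1,40) (2,2,40) (3,2,40) (3,3,36) (4,3,36) (4,4,25) (5,4,27) (5,5,25)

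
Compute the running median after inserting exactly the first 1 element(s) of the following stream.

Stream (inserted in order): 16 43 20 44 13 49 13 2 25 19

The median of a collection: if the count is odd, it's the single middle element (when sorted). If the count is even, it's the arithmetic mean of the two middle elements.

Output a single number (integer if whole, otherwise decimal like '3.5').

Answer: 16

Derivation:
Step 1: insert 16 -> lo=[16] (size 1, max 16) hi=[] (size 0) -> median=16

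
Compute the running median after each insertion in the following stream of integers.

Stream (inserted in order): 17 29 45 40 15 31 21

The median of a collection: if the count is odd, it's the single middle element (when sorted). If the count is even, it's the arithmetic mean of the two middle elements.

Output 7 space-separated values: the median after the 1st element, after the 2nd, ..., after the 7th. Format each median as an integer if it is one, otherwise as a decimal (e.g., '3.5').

Step 1: insert 17 -> lo=[17] (size 1, max 17) hi=[] (size 0) -> median=17
Step 2: insert 29 -> lo=[17] (size 1, max 17) hi=[29] (size 1, min 29) -> median=23
Step 3: insert 45 -> lo=[17, 29] (size 2, max 29) hi=[45] (size 1, min 45) -> median=29
Step 4: insert 40 -> lo=[17, 29] (size 2, max 29) hi=[40, 45] (size 2, min 40) -> median=34.5
Step 5: insert 15 -> lo=[15, 17, 29] (size 3, max 29) hi=[40, 45] (size 2, min 40) -> median=29
Step 6: insert 31 -> lo=[15, 17, 29] (size 3, max 29) hi=[31, 40, 45] (size 3, min 31) -> median=30
Step 7: insert 21 -> lo=[15, 17, 21, 29] (size 4, max 29) hi=[31, 40, 45] (size 3, min 31) -> median=29

Answer: 17 23 29 34.5 29 30 29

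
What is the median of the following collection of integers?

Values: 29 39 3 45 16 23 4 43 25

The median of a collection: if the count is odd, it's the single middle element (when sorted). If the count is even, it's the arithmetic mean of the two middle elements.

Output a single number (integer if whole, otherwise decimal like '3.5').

Step 1: insert 29 -> lo=[29] (size 1, max 29) hi=[] (size 0) -> median=29
Step 2: insert 39 -> lo=[29] (size 1, max 29) hi=[39] (size 1, min 39) -> median=34
Step 3: insert 3 -> lo=[3, 29] (size 2, max 29) hi=[39] (size 1, min 39) -> median=29
Step 4: insert 45 -> lo=[3, 29] (size 2, max 29) hi=[39, 45] (size 2, min 39) -> median=34
Step 5: insert 16 -> lo=[3, 16, 29] (size 3, max 29) hi=[39, 45] (size 2, min 39) -> median=29
Step 6: insert 23 -> lo=[3, 16, 23] (size 3, max 23) hi=[29, 39, 45] (size 3, min 29) -> median=26
Step 7: insert 4 -> lo=[3, 4, 16, 23] (size 4, max 23) hi=[29, 39, 45] (size 3, min 29) -> median=23
Step 8: insert 43 -> lo=[3, 4, 16, 23] (size 4, max 23) hi=[29, 39, 43, 45] (size 4, min 29) -> median=26
Step 9: insert 25 -> lo=[3, 4, 16, 23, 25] (size 5, max 25) hi=[29, 39, 43, 45] (size 4, min 29) -> median=25

Answer: 25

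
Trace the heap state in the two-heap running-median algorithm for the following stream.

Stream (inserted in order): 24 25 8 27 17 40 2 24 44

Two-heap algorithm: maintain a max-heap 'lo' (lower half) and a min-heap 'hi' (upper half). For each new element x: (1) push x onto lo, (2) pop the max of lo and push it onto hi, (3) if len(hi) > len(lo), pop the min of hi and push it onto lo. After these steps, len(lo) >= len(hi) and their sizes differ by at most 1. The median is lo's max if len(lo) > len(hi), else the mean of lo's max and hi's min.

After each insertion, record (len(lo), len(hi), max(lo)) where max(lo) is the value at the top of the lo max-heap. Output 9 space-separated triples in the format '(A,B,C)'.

Answer: (1,0,24) (1,1,24) (2,1,24) (2,2,24) (3,2,24) (3,3,24) (4,3,24) (4,4,24) (5,4,24)

Derivation:
Step 1: insert 24 -> lo=[24] hi=[] -> (len(lo)=1, len(hi)=0, max(lo)=24)
Step 2: insert 25 -> lo=[24] hi=[25] -> (len(lo)=1, len(hi)=1, max(lo)=24)
Step 3: insert 8 -> lo=[8, 24] hi=[25] -> (len(lo)=2, len(hi)=1, max(lo)=24)
Step 4: insert 27 -> lo=[8, 24] hi=[25, 27] -> (len(lo)=2, len(hi)=2, max(lo)=24)
Step 5: insert 17 -> lo=[8, 17, 24] hi=[25, 27] -> (len(lo)=3, len(hi)=2, max(lo)=24)
Step 6: insert 40 -> lo=[8, 17, 24] hi=[25, 27, 40] -> (len(lo)=3, len(hi)=3, max(lo)=24)
Step 7: insert 2 -> lo=[2, 8, 17, 24] hi=[25, 27, 40] -> (len(lo)=4, len(hi)=3, max(lo)=24)
Step 8: insert 24 -> lo=[2, 8, 17, 24] hi=[24, 25, 27, 40] -> (len(lo)=4, len(hi)=4, max(lo)=24)
Step 9: insert 44 -> lo=[2, 8, 17, 24, 24] hi=[25, 27, 40, 44] -> (len(lo)=5, len(hi)=4, max(lo)=24)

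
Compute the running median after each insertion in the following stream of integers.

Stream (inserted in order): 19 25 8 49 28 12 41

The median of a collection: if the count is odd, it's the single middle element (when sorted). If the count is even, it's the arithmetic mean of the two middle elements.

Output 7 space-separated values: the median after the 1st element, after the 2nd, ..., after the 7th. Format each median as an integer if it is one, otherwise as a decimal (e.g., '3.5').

Step 1: insert 19 -> lo=[19] (size 1, max 19) hi=[] (size 0) -> median=19
Step 2: insert 25 -> lo=[19] (size 1, max 19) hi=[25] (size 1, min 25) -> median=22
Step 3: insert 8 -> lo=[8, 19] (size 2, max 19) hi=[25] (size 1, min 25) -> median=19
Step 4: insert 49 -> lo=[8, 19] (size 2, max 19) hi=[25, 49] (size 2, min 25) -> median=22
Step 5: insert 28 -> lo=[8, 19, 25] (size 3, max 25) hi=[28, 49] (size 2, min 28) -> median=25
Step 6: insert 12 -> lo=[8, 12, 19] (size 3, max 19) hi=[25, 28, 49] (size 3, min 25) -> median=22
Step 7: insert 41 -> lo=[8, 12, 19, 25] (size 4, max 25) hi=[28, 41, 49] (size 3, min 28) -> median=25

Answer: 19 22 19 22 25 22 25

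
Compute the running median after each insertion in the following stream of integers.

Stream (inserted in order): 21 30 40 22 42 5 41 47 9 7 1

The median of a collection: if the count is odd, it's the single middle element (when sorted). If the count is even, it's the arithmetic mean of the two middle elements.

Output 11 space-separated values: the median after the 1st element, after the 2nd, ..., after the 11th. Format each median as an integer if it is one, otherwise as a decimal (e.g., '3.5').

Step 1: insert 21 -> lo=[21] (size 1, max 21) hi=[] (size 0) -> median=21
Step 2: insert 30 -> lo=[21] (size 1, max 21) hi=[30] (size 1, min 30) -> median=25.5
Step 3: insert 40 -> lo=[21, 30] (size 2, max 30) hi=[40] (size 1, min 40) -> median=30
Step 4: insert 22 -> lo=[21, 22] (size 2, max 22) hi=[30, 40] (size 2, min 30) -> median=26
Step 5: insert 42 -> lo=[21, 22, 30] (size 3, max 30) hi=[40, 42] (size 2, min 40) -> median=30
Step 6: insert 5 -> lo=[5, 21, 22] (size 3, max 22) hi=[30, 40, 42] (size 3, min 30) -> median=26
Step 7: insert 41 -> lo=[5, 21, 22, 30] (size 4, max 30) hi=[40, 41, 42] (size 3, min 40) -> median=30
Step 8: insert 47 -> lo=[5, 21, 22, 30] (size 4, max 30) hi=[40, 41, 42, 47] (size 4, min 40) -> median=35
Step 9: insert 9 -> lo=[5, 9, 21, 22, 30] (size 5, max 30) hi=[40, 41, 42, 47] (size 4, min 40) -> median=30
Step 10: insert 7 -> lo=[5, 7, 9, 21, 22] (size 5, max 22) hi=[30, 40, 41, 42, 47] (size 5, min 30) -> median=26
Step 11: insert 1 -> lo=[1, 5, 7, 9, 21, 22] (size 6, max 22) hi=[30, 40, 41, 42, 47] (size 5, min 30) -> median=22

Answer: 21 25.5 30 26 30 26 30 35 30 26 22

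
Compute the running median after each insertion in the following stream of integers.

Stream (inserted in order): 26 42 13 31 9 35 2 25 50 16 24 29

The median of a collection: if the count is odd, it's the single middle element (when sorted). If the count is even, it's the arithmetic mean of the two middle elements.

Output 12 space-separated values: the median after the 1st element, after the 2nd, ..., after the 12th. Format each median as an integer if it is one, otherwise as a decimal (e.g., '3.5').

Answer: 26 34 26 28.5 26 28.5 26 25.5 26 25.5 25 25.5

Derivation:
Step 1: insert 26 -> lo=[26] (size 1, max 26) hi=[] (size 0) -> median=26
Step 2: insert 42 -> lo=[26] (size 1, max 26) hi=[42] (size 1, min 42) -> median=34
Step 3: insert 13 -> lo=[13, 26] (size 2, max 26) hi=[42] (size 1, min 42) -> median=26
Step 4: insert 31 -> lo=[13, 26] (size 2, max 26) hi=[31, 42] (size 2, min 31) -> median=28.5
Step 5: insert 9 -> lo=[9, 13, 26] (size 3, max 26) hi=[31, 42] (size 2, min 31) -> median=26
Step 6: insert 35 -> lo=[9, 13, 26] (size 3, max 26) hi=[31, 35, 42] (size 3, min 31) -> median=28.5
Step 7: insert 2 -> lo=[2, 9, 13, 26] (size 4, max 26) hi=[31, 35, 42] (size 3, min 31) -> median=26
Step 8: insert 25 -> lo=[2, 9, 13, 25] (size 4, max 25) hi=[26, 31, 35, 42] (size 4, min 26) -> median=25.5
Step 9: insert 50 -> lo=[2, 9, 13, 25, 26] (size 5, max 26) hi=[31, 35, 42, 50] (size 4, min 31) -> median=26
Step 10: insert 16 -> lo=[2, 9, 13, 16, 25] (size 5, max 25) hi=[26, 31, 35, 42, 50] (size 5, min 26) -> median=25.5
Step 11: insert 24 -> lo=[2, 9, 13, 16, 24, 25] (size 6, max 25) hi=[26, 31, 35, 42, 50] (size 5, min 26) -> median=25
Step 12: insert 29 -> lo=[2, 9, 13, 16, 24, 25] (size 6, max 25) hi=[26, 29, 31, 35, 42, 50] (size 6, min 26) -> median=25.5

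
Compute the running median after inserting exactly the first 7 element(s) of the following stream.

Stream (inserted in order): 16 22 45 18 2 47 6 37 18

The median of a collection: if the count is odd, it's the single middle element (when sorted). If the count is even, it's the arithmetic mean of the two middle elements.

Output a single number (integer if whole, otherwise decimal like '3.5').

Answer: 18

Derivation:
Step 1: insert 16 -> lo=[16] (size 1, max 16) hi=[] (size 0) -> median=16
Step 2: insert 22 -> lo=[16] (size 1, max 16) hi=[22] (size 1, min 22) -> median=19
Step 3: insert 45 -> lo=[16, 22] (size 2, max 22) hi=[45] (size 1, min 45) -> median=22
Step 4: insert 18 -> lo=[16, 18] (size 2, max 18) hi=[22, 45] (size 2, min 22) -> median=20
Step 5: insert 2 -> lo=[2, 16, 18] (size 3, max 18) hi=[22, 45] (size 2, min 22) -> median=18
Step 6: insert 47 -> lo=[2, 16, 18] (size 3, max 18) hi=[22, 45, 47] (size 3, min 22) -> median=20
Step 7: insert 6 -> lo=[2, 6, 16, 18] (size 4, max 18) hi=[22, 45, 47] (size 3, min 22) -> median=18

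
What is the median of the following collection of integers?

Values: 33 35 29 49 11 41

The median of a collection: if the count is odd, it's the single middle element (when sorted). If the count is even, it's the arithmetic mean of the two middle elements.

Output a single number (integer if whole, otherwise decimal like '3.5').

Answer: 34

Derivation:
Step 1: insert 33 -> lo=[33] (size 1, max 33) hi=[] (size 0) -> median=33
Step 2: insert 35 -> lo=[33] (size 1, max 33) hi=[35] (size 1, min 35) -> median=34
Step 3: insert 29 -> lo=[29, 33] (size 2, max 33) hi=[35] (size 1, min 35) -> median=33
Step 4: insert 49 -> lo=[29, 33] (size 2, max 33) hi=[35, 49] (size 2, min 35) -> median=34
Step 5: insert 11 -> lo=[11, 29, 33] (size 3, max 33) hi=[35, 49] (size 2, min 35) -> median=33
Step 6: insert 41 -> lo=[11, 29, 33] (size 3, max 33) hi=[35, 41, 49] (size 3, min 35) -> median=34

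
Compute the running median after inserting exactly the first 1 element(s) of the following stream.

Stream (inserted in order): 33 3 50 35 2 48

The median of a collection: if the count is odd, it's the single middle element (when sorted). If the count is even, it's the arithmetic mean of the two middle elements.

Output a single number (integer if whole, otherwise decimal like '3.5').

Answer: 33

Derivation:
Step 1: insert 33 -> lo=[33] (size 1, max 33) hi=[] (size 0) -> median=33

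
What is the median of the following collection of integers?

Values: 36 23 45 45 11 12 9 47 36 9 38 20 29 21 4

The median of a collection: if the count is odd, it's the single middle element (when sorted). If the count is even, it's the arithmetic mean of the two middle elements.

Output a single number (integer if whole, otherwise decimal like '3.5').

Answer: 23

Derivation:
Step 1: insert 36 -> lo=[36] (size 1, max 36) hi=[] (size 0) -> median=36
Step 2: insert 23 -> lo=[23] (size 1, max 23) hi=[36] (size 1, min 36) -> median=29.5
Step 3: insert 45 -> lo=[23, 36] (size 2, max 36) hi=[45] (size 1, min 45) -> median=36
Step 4: insert 45 -> lo=[23, 36] (size 2, max 36) hi=[45, 45] (size 2, min 45) -> median=40.5
Step 5: insert 11 -> lo=[11, 23, 36] (size 3, max 36) hi=[45, 45] (size 2, min 45) -> median=36
Step 6: insert 12 -> lo=[11, 12, 23] (size 3, max 23) hi=[36, 45, 45] (size 3, min 36) -> median=29.5
Step 7: insert 9 -> lo=[9, 11, 12, 23] (size 4, max 23) hi=[36, 45, 45] (size 3, min 36) -> median=23
Step 8: insert 47 -> lo=[9, 11, 12, 23] (size 4, max 23) hi=[36, 45, 45, 47] (size 4, min 36) -> median=29.5
Step 9: insert 36 -> lo=[9, 11, 12, 23, 36] (size 5, max 36) hi=[36, 45, 45, 47] (size 4, min 36) -> median=36
Step 10: insert 9 -> lo=[9, 9, 11, 12, 23] (size 5, max 23) hi=[36, 36, 45, 45, 47] (size 5, min 36) -> median=29.5
Step 11: insert 38 -> lo=[9, 9, 11, 12, 23, 36] (size 6, max 36) hi=[36, 38, 45, 45, 47] (size 5, min 36) -> median=36
Step 12: insert 20 -> lo=[9, 9, 11, 12, 20, 23] (size 6, max 23) hi=[36, 36, 38, 45, 45, 47] (size 6, min 36) -> median=29.5
Step 13: insert 29 -> lo=[9, 9, 11, 12, 20, 23, 29] (size 7, max 29) hi=[36, 36, 38, 45, 45, 47] (size 6, min 36) -> median=29
Step 14: insert 21 -> lo=[9, 9, 11, 12, 20, 21, 23] (size 7, max 23) hi=[29, 36, 36, 38, 45, 45, 47] (size 7, min 29) -> median=26
Step 15: insert 4 -> lo=[4, 9, 9, 11, 12, 20, 21, 23] (size 8, max 23) hi=[29, 36, 36, 38, 45, 45, 47] (size 7, min 29) -> median=23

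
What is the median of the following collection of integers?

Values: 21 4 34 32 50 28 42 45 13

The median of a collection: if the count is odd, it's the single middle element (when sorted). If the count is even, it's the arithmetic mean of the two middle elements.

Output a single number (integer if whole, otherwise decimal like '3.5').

Answer: 32

Derivation:
Step 1: insert 21 -> lo=[21] (size 1, max 21) hi=[] (size 0) -> median=21
Step 2: insert 4 -> lo=[4] (size 1, max 4) hi=[21] (size 1, min 21) -> median=12.5
Step 3: insert 34 -> lo=[4, 21] (size 2, max 21) hi=[34] (size 1, min 34) -> median=21
Step 4: insert 32 -> lo=[4, 21] (size 2, max 21) hi=[32, 34] (size 2, min 32) -> median=26.5
Step 5: insert 50 -> lo=[4, 21, 32] (size 3, max 32) hi=[34, 50] (size 2, min 34) -> median=32
Step 6: insert 28 -> lo=[4, 21, 28] (size 3, max 28) hi=[32, 34, 50] (size 3, min 32) -> median=30
Step 7: insert 42 -> lo=[4, 21, 28, 32] (size 4, max 32) hi=[34, 42, 50] (size 3, min 34) -> median=32
Step 8: insert 45 -> lo=[4, 21, 28, 32] (size 4, max 32) hi=[34, 42, 45, 50] (size 4, min 34) -> median=33
Step 9: insert 13 -> lo=[4, 13, 21, 28, 32] (size 5, max 32) hi=[34, 42, 45, 50] (size 4, min 34) -> median=32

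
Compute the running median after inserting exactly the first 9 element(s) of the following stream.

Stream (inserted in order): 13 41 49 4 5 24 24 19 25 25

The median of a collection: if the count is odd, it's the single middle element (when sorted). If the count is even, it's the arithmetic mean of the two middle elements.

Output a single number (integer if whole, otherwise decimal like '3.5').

Step 1: insert 13 -> lo=[13] (size 1, max 13) hi=[] (size 0) -> median=13
Step 2: insert 41 -> lo=[13] (size 1, max 13) hi=[41] (size 1, min 41) -> median=27
Step 3: insert 49 -> lo=[13, 41] (size 2, max 41) hi=[49] (size 1, min 49) -> median=41
Step 4: insert 4 -> lo=[4, 13] (size 2, max 13) hi=[41, 49] (size 2, min 41) -> median=27
Step 5: insert 5 -> lo=[4, 5, 13] (size 3, max 13) hi=[41, 49] (size 2, min 41) -> median=13
Step 6: insert 24 -> lo=[4, 5, 13] (size 3, max 13) hi=[24, 41, 49] (size 3, min 24) -> median=18.5
Step 7: insert 24 -> lo=[4, 5, 13, 24] (size 4, max 24) hi=[24, 41, 49] (size 3, min 24) -> median=24
Step 8: insert 19 -> lo=[4, 5, 13, 19] (size 4, max 19) hi=[24, 24, 41, 49] (size 4, min 24) -> median=21.5
Step 9: insert 25 -> lo=[4, 5, 13, 19, 24] (size 5, max 24) hi=[24, 25, 41, 49] (size 4, min 24) -> median=24

Answer: 24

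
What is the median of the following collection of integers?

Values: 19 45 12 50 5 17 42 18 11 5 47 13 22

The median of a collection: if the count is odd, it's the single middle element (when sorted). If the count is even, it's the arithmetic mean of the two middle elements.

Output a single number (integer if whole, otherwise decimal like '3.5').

Step 1: insert 19 -> lo=[19] (size 1, max 19) hi=[] (size 0) -> median=19
Step 2: insert 45 -> lo=[19] (size 1, max 19) hi=[45] (size 1, min 45) -> median=32
Step 3: insert 12 -> lo=[12, 19] (size 2, max 19) hi=[45] (size 1, min 45) -> median=19
Step 4: insert 50 -> lo=[12, 19] (size 2, max 19) hi=[45, 50] (size 2, min 45) -> median=32
Step 5: insert 5 -> lo=[5, 12, 19] (size 3, max 19) hi=[45, 50] (size 2, min 45) -> median=19
Step 6: insert 17 -> lo=[5, 12, 17] (size 3, max 17) hi=[19, 45, 50] (size 3, min 19) -> median=18
Step 7: insert 42 -> lo=[5, 12, 17, 19] (size 4, max 19) hi=[42, 45, 50] (size 3, min 42) -> median=19
Step 8: insert 18 -> lo=[5, 12, 17, 18] (size 4, max 18) hi=[19, 42, 45, 50] (size 4, min 19) -> median=18.5
Step 9: insert 11 -> lo=[5, 11, 12, 17, 18] (size 5, max 18) hi=[19, 42, 45, 50] (size 4, min 19) -> median=18
Step 10: insert 5 -> lo=[5, 5, 11, 12, 17] (size 5, max 17) hi=[18, 19, 42, 45, 50] (size 5, min 18) -> median=17.5
Step 11: insert 47 -> lo=[5, 5, 11, 12, 17, 18] (size 6, max 18) hi=[19, 42, 45, 47, 50] (size 5, min 19) -> median=18
Step 12: insert 13 -> lo=[5, 5, 11, 12, 13, 17] (size 6, max 17) hi=[18, 19, 42, 45, 47, 50] (size 6, min 18) -> median=17.5
Step 13: insert 22 -> lo=[5, 5, 11, 12, 13, 17, 18] (size 7, max 18) hi=[19, 22, 42, 45, 47, 50] (size 6, min 19) -> median=18

Answer: 18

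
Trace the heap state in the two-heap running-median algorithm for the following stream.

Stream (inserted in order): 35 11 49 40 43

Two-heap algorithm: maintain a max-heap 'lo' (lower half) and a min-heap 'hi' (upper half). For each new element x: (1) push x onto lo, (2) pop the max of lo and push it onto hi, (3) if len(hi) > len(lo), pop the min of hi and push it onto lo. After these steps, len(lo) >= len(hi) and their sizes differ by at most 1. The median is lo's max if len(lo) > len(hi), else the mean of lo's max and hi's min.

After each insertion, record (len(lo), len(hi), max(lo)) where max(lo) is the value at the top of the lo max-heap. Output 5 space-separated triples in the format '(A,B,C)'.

Answer: (1,0,35) (1,1,11) (2,1,35) (2,2,35) (3,2,40)

Derivation:
Step 1: insert 35 -> lo=[35] hi=[] -> (len(lo)=1, len(hi)=0, max(lo)=35)
Step 2: insert 11 -> lo=[11] hi=[35] -> (len(lo)=1, len(hi)=1, max(lo)=11)
Step 3: insert 49 -> lo=[11, 35] hi=[49] -> (len(lo)=2, len(hi)=1, max(lo)=35)
Step 4: insert 40 -> lo=[11, 35] hi=[40, 49] -> (len(lo)=2, len(hi)=2, max(lo)=35)
Step 5: insert 43 -> lo=[11, 35, 40] hi=[43, 49] -> (len(lo)=3, len(hi)=2, max(lo)=40)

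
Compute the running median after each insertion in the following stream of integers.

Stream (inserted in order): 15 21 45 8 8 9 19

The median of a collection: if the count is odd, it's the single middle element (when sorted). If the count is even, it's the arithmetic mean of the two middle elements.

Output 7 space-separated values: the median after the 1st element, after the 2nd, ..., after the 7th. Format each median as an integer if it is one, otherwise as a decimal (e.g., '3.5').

Step 1: insert 15 -> lo=[15] (size 1, max 15) hi=[] (size 0) -> median=15
Step 2: insert 21 -> lo=[15] (size 1, max 15) hi=[21] (size 1, min 21) -> median=18
Step 3: insert 45 -> lo=[15, 21] (size 2, max 21) hi=[45] (size 1, min 45) -> median=21
Step 4: insert 8 -> lo=[8, 15] (size 2, max 15) hi=[21, 45] (size 2, min 21) -> median=18
Step 5: insert 8 -> lo=[8, 8, 15] (size 3, max 15) hi=[21, 45] (size 2, min 21) -> median=15
Step 6: insert 9 -> lo=[8, 8, 9] (size 3, max 9) hi=[15, 21, 45] (size 3, min 15) -> median=12
Step 7: insert 19 -> lo=[8, 8, 9, 15] (size 4, max 15) hi=[19, 21, 45] (size 3, min 19) -> median=15

Answer: 15 18 21 18 15 12 15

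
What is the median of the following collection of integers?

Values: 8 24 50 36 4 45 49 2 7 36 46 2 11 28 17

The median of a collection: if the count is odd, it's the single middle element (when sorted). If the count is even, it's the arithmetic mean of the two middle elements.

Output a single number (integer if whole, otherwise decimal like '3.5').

Answer: 24

Derivation:
Step 1: insert 8 -> lo=[8] (size 1, max 8) hi=[] (size 0) -> median=8
Step 2: insert 24 -> lo=[8] (size 1, max 8) hi=[24] (size 1, min 24) -> median=16
Step 3: insert 50 -> lo=[8, 24] (size 2, max 24) hi=[50] (size 1, min 50) -> median=24
Step 4: insert 36 -> lo=[8, 24] (size 2, max 24) hi=[36, 50] (size 2, min 36) -> median=30
Step 5: insert 4 -> lo=[4, 8, 24] (size 3, max 24) hi=[36, 50] (size 2, min 36) -> median=24
Step 6: insert 45 -> lo=[4, 8, 24] (size 3, max 24) hi=[36, 45, 50] (size 3, min 36) -> median=30
Step 7: insert 49 -> lo=[4, 8, 24, 36] (size 4, max 36) hi=[45, 49, 50] (size 3, min 45) -> median=36
Step 8: insert 2 -> lo=[2, 4, 8, 24] (size 4, max 24) hi=[36, 45, 49, 50] (size 4, min 36) -> median=30
Step 9: insert 7 -> lo=[2, 4, 7, 8, 24] (size 5, max 24) hi=[36, 45, 49, 50] (size 4, min 36) -> median=24
Step 10: insert 36 -> lo=[2, 4, 7, 8, 24] (size 5, max 24) hi=[36, 36, 45, 49, 50] (size 5, min 36) -> median=30
Step 11: insert 46 -> lo=[2, 4, 7, 8, 24, 36] (size 6, max 36) hi=[36, 45, 46, 49, 50] (size 5, min 36) -> median=36
Step 12: insert 2 -> lo=[2, 2, 4, 7, 8, 24] (size 6, max 24) hi=[36, 36, 45, 46, 49, 50] (size 6, min 36) -> median=30
Step 13: insert 11 -> lo=[2, 2, 4, 7, 8, 11, 24] (size 7, max 24) hi=[36, 36, 45, 46, 49, 50] (size 6, min 36) -> median=24
Step 14: insert 28 -> lo=[2, 2, 4, 7, 8, 11, 24] (size 7, max 24) hi=[28, 36, 36, 45, 46, 49, 50] (size 7, min 28) -> median=26
Step 15: insert 17 -> lo=[2, 2, 4, 7, 8, 11, 17, 24] (size 8, max 24) hi=[28, 36, 36, 45, 46, 49, 50] (size 7, min 28) -> median=24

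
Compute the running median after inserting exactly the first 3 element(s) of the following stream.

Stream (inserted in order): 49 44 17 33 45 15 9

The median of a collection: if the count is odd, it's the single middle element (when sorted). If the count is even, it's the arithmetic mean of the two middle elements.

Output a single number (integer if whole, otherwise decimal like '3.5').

Answer: 44

Derivation:
Step 1: insert 49 -> lo=[49] (size 1, max 49) hi=[] (size 0) -> median=49
Step 2: insert 44 -> lo=[44] (size 1, max 44) hi=[49] (size 1, min 49) -> median=46.5
Step 3: insert 17 -> lo=[17, 44] (size 2, max 44) hi=[49] (size 1, min 49) -> median=44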